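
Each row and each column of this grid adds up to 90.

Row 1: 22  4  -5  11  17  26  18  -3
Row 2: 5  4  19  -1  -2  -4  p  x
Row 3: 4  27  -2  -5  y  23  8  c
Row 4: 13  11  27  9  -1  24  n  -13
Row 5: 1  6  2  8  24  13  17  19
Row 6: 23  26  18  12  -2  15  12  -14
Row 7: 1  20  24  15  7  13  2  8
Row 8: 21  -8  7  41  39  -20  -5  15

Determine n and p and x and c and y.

Column 5 has 17 − 2 − 1 + 24 − 2 + 7 + 39 = 82; the blank must be 90 − 82 = 8.
Row 3 has 4 + 27 − 2 − 5 + 8 + 23 + 8 = 63; the blank must be 90 − 63 = 27.
Column 8 has -3 + 27 − 13 + 19 − 14 + 8 + 15 = 39; the blank must be 90 − 39 = 51.
Row 4 has 13 + 11 + 27 + 9 − 1 + 24 − 13 = 70; the blank must be 90 − 70 = 20.
Row 2 has 5 + 4 + 19 − 1 − 2 − 4 + 51 = 72; the blank must be 90 − 72 = 18.

n = 20, p = 18, x = 51, c = 27, y = 8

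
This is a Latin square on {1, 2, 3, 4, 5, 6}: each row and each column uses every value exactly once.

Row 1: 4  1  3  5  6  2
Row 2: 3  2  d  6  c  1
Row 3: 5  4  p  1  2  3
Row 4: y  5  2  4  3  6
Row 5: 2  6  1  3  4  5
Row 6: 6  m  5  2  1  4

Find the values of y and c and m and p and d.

y = 1, c = 5, m = 3, p = 6, d = 4

At (row 6, col 2): row 6 already has {1, 2, 4, 5, 6}, so the value is 3.
At (row 2, col 5): column 5 already has {1, 2, 3, 4, 6}, so the value is 5.
For row 2, column 3: row 2 already has {1, 2, 3, 5, 6}; that leaves 4.
At (row 4, col 1): row 4 already has {2, 3, 4, 5, 6}, so the value is 1.
Cell (3,3): row 3 already has {1, 2, 3, 4, 5} → 6.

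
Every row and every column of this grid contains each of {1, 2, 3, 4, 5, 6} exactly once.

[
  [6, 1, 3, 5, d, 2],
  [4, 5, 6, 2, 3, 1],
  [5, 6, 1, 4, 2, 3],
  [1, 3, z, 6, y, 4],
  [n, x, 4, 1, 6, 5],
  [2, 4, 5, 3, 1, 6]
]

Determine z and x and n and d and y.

z = 2, x = 2, n = 3, d = 4, y = 5

At (row 5, col 1): column 1 already has {1, 2, 4, 5, 6}, so the value is 3.
For row 1, column 5: row 1 already has {1, 2, 3, 5, 6}; that leaves 4.
Cell (4,5): column 5 already has {1, 2, 3, 4, 6} → 5.
For row 4, column 3: row 4 already has {1, 3, 4, 5, 6}; that leaves 2.
Cell (5,2): row 5 already has {1, 3, 4, 5, 6} → 2.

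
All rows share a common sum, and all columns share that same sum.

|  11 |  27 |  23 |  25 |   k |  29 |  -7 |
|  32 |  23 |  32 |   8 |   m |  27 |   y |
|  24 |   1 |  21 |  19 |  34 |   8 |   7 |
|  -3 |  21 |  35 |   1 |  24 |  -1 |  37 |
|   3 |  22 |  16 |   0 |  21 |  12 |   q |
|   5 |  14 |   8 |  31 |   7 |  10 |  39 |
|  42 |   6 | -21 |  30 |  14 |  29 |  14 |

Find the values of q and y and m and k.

Rows 3 and 4 both sum to 114, so that's the common total.
Row 5 has 3 + 22 + 16 + 0 + 21 + 12 = 74; the blank must be 114 − 74 = 40.
Column 7 has -7 + 7 + 37 + 40 + 39 + 14 = 130; the blank must be 114 − 130 = -16.
Row 1 has 11 + 27 + 23 + 25 + 29 − 7 = 108; the blank must be 114 − 108 = 6.
Row 2 has 32 + 23 + 32 + 8 + 27 − 16 = 106; the blank must be 114 − 106 = 8.

q = 40, y = -16, m = 8, k = 6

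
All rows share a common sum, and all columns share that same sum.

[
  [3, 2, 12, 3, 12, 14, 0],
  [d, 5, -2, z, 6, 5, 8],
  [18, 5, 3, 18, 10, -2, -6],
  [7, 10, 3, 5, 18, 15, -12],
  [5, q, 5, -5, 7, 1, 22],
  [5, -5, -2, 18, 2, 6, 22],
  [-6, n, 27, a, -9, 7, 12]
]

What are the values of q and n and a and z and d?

q = 11, n = 18, a = -3, z = 10, d = 14

Rows 1 and 3 both sum to 46, so that's the common total.
Column 1 has 3 + 18 + 7 + 5 + 5 − 6 = 32; the blank must be 46 − 32 = 14.
Row 2 has 14 + 5 − 2 + 6 + 5 + 8 = 36; the blank must be 46 − 36 = 10.
Column 4 has 3 + 10 + 18 + 5 − 5 + 18 = 49; the blank must be 46 − 49 = -3.
Row 7 has -6 + 27 − 3 − 9 + 7 + 12 = 28; the blank must be 46 − 28 = 18.
Row 5 has 5 + 5 − 5 + 7 + 1 + 22 = 35; the blank must be 46 − 35 = 11.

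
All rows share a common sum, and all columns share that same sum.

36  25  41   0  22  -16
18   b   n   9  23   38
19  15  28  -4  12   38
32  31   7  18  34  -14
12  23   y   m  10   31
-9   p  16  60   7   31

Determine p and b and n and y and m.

p = 3, b = 11, n = 9, y = 7, m = 25

Rows 1 and 3 both sum to 108, so that's the common total.
The known cells in column 4 total 83, leaving 108 − 83 = 25 for the blank.
The known cells in row 6 total 105, leaving 108 − 105 = 3 for the blank.
The known cells in column 2 total 97, leaving 108 − 97 = 11 for the blank.
The known cells in row 2 total 99, leaving 108 − 99 = 9 for the blank.
The known cells in row 5 total 101, leaving 108 − 101 = 7 for the blank.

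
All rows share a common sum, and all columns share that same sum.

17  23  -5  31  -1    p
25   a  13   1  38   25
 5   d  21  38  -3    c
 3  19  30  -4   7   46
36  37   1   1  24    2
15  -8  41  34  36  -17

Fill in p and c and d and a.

p = 36, c = 9, d = 31, a = -1

Rows 4 and 5 both sum to 101, so that's the common total.
Row 2: 25 + 13 + 1 + 38 + 25 = 102, so its missing entry is 101 − 102 = -1.
Column 2: 23 − 1 + 19 + 37 − 8 = 70, so its missing entry is 101 − 70 = 31.
Row 3: 5 + 31 + 21 + 38 − 3 = 92, so its missing entry is 101 − 92 = 9.
Row 1: 17 + 23 − 5 + 31 − 1 = 65, so its missing entry is 101 − 65 = 36.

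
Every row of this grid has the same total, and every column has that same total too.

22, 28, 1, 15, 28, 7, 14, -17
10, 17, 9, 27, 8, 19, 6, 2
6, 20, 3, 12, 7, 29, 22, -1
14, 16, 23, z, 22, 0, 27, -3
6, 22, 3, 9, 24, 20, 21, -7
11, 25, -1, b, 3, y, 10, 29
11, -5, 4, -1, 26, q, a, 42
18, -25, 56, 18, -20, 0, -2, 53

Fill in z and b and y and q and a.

Rows 1 and 2 both sum to 98, so that's the common total.
Column 7 has 14 + 6 + 22 + 27 + 21 + 10 − 2 = 98; the blank must be 98 − 98 = 0.
Row 7 has 11 − 5 + 4 − 1 + 26 + 0 + 42 = 77; the blank must be 98 − 77 = 21.
Column 6 has 7 + 19 + 29 + 0 + 20 + 21 + 0 = 96; the blank must be 98 − 96 = 2.
Row 4 has 14 + 16 + 23 + 22 + 0 + 27 − 3 = 99; the blank must be 98 − 99 = -1.
Row 6 has 11 + 25 − 1 + 3 + 2 + 10 + 29 = 79; the blank must be 98 − 79 = 19.

z = -1, b = 19, y = 2, q = 21, a = 0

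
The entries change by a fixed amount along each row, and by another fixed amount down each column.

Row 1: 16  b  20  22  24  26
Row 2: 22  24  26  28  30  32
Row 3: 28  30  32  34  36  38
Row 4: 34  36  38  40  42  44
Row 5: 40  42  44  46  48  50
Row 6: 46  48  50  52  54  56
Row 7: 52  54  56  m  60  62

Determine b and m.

Along each row the entries change by 2 per step; down each column they change by 6.
Row 1: from 16 at column 1, stepping by 2 to column 2 gives 18.
Row 7: from 52 at column 1, stepping by 2 to column 4 gives 58.

b = 18, m = 58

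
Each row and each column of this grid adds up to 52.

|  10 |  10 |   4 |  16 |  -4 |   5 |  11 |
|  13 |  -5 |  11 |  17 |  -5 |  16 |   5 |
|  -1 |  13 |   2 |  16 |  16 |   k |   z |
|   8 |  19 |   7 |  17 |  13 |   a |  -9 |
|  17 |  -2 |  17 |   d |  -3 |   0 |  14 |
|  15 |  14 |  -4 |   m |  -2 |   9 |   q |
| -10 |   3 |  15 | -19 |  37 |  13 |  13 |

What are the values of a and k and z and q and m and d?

The known cells in row 5 total 43, leaving 52 − 43 = 9 for the blank.
The known cells in column 4 total 56, leaving 52 − 56 = -4 for the blank.
The known cells in row 6 total 28, leaving 52 − 28 = 24 for the blank.
The known cells in column 7 total 58, leaving 52 − 58 = -6 for the blank.
The known cells in row 3 total 40, leaving 52 − 40 = 12 for the blank.
The known cells in row 4 total 55, leaving 52 − 55 = -3 for the blank.

a = -3, k = 12, z = -6, q = 24, m = -4, d = 9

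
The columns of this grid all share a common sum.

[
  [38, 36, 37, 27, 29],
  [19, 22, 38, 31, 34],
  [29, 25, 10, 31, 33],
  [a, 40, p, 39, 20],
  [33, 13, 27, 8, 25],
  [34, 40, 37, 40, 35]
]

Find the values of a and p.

Column 4 sums to 176 and so does column 5; that's the common total.
In column 1 the known cells total 153, leaving 176 − 153 = 23.
In column 3 the known cells total 149, leaving 176 − 149 = 27.

a = 23, p = 27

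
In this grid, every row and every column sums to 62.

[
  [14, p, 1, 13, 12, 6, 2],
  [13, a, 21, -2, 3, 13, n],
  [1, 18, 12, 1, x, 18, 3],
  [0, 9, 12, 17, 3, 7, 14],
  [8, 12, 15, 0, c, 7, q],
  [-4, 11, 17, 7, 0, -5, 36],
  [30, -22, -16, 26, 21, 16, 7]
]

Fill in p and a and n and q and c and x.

Row 1: 14 + 1 + 13 + 12 + 6 + 2 = 48, so its missing entry is 62 − 48 = 14.
Row 3: 1 + 18 + 12 + 1 + 18 + 3 = 53, so its missing entry is 62 − 53 = 9.
Column 5: 12 + 3 + 9 + 3 + 0 + 21 = 48, so its missing entry is 62 − 48 = 14.
Column 2: 14 + 18 + 9 + 12 + 11 − 22 = 42, so its missing entry is 62 − 42 = 20.
Row 5: 8 + 12 + 15 + 0 + 14 + 7 = 56, so its missing entry is 62 − 56 = 6.
Row 2: 13 + 20 + 21 − 2 + 3 + 13 = 68, so its missing entry is 62 − 68 = -6.

p = 14, a = 20, n = -6, q = 6, c = 14, x = 9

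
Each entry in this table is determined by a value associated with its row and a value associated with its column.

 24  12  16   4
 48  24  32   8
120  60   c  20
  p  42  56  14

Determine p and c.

p = 84, c = 80

Each row is a constant multiple of every other row — this is a multiplication table with the headers hidden.
Row 4 is 42/12 = 7/2 times row 1, so its entry in column 1 is 24 × 7/2 = 84.
Row 3 is 60/12 = 5/1 times row 1, so its entry in column 3 is 16 × 5/1 = 80.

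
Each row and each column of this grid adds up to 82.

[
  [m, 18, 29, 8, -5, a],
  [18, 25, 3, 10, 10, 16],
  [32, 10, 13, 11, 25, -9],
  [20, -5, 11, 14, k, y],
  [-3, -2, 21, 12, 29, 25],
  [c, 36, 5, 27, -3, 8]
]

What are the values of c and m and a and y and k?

Column 5: -5 + 10 + 25 + 29 − 3 = 56, so its missing entry is 82 − 56 = 26.
Row 6: 36 + 5 + 27 − 3 + 8 = 73, so its missing entry is 82 − 73 = 9.
Column 1: 18 + 32 + 20 − 3 + 9 = 76, so its missing entry is 82 − 76 = 6.
Row 1: 6 + 18 + 29 + 8 − 5 = 56, so its missing entry is 82 − 56 = 26.
Row 4: 20 − 5 + 11 + 14 + 26 = 66, so its missing entry is 82 − 66 = 16.

c = 9, m = 6, a = 26, y = 16, k = 26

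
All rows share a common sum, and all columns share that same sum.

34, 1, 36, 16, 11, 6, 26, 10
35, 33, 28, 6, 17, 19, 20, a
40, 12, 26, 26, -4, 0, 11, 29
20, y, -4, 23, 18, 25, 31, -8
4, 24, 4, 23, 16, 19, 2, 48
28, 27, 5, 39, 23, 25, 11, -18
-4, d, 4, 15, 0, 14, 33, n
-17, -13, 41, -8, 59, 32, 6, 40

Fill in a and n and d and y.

a = -18, n = 57, d = 21, y = 35

Rows 1 and 3 both sum to 140, so that's the common total.
The known cells in row 4 total 105, leaving 140 − 105 = 35 for the blank.
The known cells in row 2 total 158, leaving 140 − 158 = -18 for the blank.
The known cells in column 8 total 83, leaving 140 − 83 = 57 for the blank.
The known cells in row 7 total 119, leaving 140 − 119 = 21 for the blank.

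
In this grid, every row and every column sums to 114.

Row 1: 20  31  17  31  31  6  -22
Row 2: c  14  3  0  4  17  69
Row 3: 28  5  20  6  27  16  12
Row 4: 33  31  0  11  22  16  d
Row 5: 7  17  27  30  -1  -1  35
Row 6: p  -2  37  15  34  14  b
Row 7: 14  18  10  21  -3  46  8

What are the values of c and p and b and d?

The known cells in row 2 total 107, leaving 114 − 107 = 7 for the blank.
The known cells in column 1 total 109, leaving 114 − 109 = 5 for the blank.
The known cells in row 6 total 103, leaving 114 − 103 = 11 for the blank.
The known cells in row 4 total 113, leaving 114 − 113 = 1 for the blank.

c = 7, p = 5, b = 11, d = 1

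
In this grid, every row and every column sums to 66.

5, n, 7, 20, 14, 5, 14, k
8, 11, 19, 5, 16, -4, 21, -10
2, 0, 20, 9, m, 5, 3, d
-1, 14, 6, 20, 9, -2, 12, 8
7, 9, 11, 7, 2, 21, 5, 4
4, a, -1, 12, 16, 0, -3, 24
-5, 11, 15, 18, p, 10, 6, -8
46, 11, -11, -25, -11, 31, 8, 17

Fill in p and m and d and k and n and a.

Row 7: -5 + 11 + 15 + 18 + 10 + 6 − 8 = 47, so its missing entry is 66 − 47 = 19.
Column 5: 14 + 16 + 9 + 2 + 16 + 19 − 11 = 65, so its missing entry is 66 − 65 = 1.
Row 3: 2 + 0 + 20 + 9 + 1 + 5 + 3 = 40, so its missing entry is 66 − 40 = 26.
Column 8: -10 + 26 + 8 + 4 + 24 − 8 + 17 = 61, so its missing entry is 66 − 61 = 5.
Row 1: 5 + 7 + 20 + 14 + 5 + 14 + 5 = 70, so its missing entry is 66 − 70 = -4.
Row 6: 4 − 1 + 12 + 16 + 0 − 3 + 24 = 52, so its missing entry is 66 − 52 = 14.

p = 19, m = 1, d = 26, k = 5, n = -4, a = 14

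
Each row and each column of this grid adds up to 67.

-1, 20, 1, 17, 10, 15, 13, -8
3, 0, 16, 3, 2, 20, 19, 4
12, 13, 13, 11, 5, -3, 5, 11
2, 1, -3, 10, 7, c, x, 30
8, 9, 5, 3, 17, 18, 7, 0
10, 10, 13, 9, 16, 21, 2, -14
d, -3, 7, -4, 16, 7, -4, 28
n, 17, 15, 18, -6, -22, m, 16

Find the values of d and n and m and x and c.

Row 7: -3 + 7 − 4 + 16 + 7 − 4 + 28 = 47, so its missing entry is 67 − 47 = 20.
Column 1: -1 + 3 + 12 + 2 + 8 + 10 + 20 = 54, so its missing entry is 67 − 54 = 13.
Row 8: 13 + 17 + 15 + 18 − 6 − 22 + 16 = 51, so its missing entry is 67 − 51 = 16.
Column 7: 13 + 19 + 5 + 7 + 2 − 4 + 16 = 58, so its missing entry is 67 − 58 = 9.
Row 4: 2 + 1 − 3 + 10 + 7 + 9 + 30 = 56, so its missing entry is 67 − 56 = 11.

d = 20, n = 13, m = 16, x = 9, c = 11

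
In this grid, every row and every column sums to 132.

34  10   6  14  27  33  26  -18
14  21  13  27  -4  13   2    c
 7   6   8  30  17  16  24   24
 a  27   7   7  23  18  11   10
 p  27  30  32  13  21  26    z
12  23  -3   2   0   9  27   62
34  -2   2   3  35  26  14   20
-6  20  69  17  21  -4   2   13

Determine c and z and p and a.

c = 46, z = -25, p = 8, a = 29

The known cells in row 2 total 86, leaving 132 − 86 = 46 for the blank.
The known cells in column 8 total 157, leaving 132 − 157 = -25 for the blank.
The known cells in row 5 total 124, leaving 132 − 124 = 8 for the blank.
The known cells in row 4 total 103, leaving 132 − 103 = 29 for the blank.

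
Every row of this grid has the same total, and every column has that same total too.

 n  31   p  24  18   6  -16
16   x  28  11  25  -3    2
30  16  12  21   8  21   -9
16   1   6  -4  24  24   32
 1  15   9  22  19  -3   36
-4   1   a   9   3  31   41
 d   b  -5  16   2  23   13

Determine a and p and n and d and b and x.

a = 18, p = 31, n = 5, d = 35, b = 15, x = 20

Rows 3 and 4 both sum to 99, so that's the common total.
Row 2 has 16 + 28 + 11 + 25 − 3 + 2 = 79; the blank must be 99 − 79 = 20.
Column 2 has 31 + 20 + 16 + 1 + 15 + 1 = 84; the blank must be 99 − 84 = 15.
Row 7 has 15 − 5 + 16 + 2 + 23 + 13 = 64; the blank must be 99 − 64 = 35.
Column 1 has 16 + 30 + 16 + 1 − 4 + 35 = 94; the blank must be 99 − 94 = 5.
Row 1 has 5 + 31 + 24 + 18 + 6 − 16 = 68; the blank must be 99 − 68 = 31.
Row 6 has -4 + 1 + 9 + 3 + 31 + 41 = 81; the blank must be 99 − 81 = 18.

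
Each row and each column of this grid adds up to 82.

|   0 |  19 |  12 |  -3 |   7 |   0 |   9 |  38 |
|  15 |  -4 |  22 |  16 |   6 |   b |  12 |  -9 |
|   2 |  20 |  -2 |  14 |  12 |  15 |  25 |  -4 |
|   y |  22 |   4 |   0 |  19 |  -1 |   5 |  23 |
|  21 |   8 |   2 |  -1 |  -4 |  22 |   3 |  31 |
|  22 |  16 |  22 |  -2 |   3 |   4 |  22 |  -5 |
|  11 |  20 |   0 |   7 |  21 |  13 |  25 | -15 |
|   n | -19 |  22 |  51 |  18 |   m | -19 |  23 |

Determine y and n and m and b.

Row 2: 15 − 4 + 22 + 16 + 6 + 12 − 9 = 58, so its missing entry is 82 − 58 = 24.
Column 6: 0 + 24 + 15 − 1 + 22 + 4 + 13 = 77, so its missing entry is 82 − 77 = 5.
Row 8: -19 + 22 + 51 + 18 + 5 − 19 + 23 = 81, so its missing entry is 82 − 81 = 1.
Row 4: 22 + 4 + 0 + 19 − 1 + 5 + 23 = 72, so its missing entry is 82 − 72 = 10.

y = 10, n = 1, m = 5, b = 24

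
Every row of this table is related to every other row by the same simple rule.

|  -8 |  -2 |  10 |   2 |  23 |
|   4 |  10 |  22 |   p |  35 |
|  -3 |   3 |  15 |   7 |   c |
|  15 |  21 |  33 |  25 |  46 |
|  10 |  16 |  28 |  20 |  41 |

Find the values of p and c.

The difference between any two rows is the same in every column — this is an addition table with the headers hidden.
Row 2 minus row 1 is 4 − (-8) = 12, so its entry in column 4 is 2 + 12 = 14.
Row 3 minus row 1 is -3 − (-8) = 5, so its entry in column 5 is 23 + 5 = 28.

p = 14, c = 28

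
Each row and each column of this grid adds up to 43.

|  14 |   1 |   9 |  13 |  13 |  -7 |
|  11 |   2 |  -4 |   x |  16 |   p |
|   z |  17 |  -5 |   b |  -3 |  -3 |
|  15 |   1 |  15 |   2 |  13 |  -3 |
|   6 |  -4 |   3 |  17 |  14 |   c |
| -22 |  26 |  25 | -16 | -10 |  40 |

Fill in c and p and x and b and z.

c = 7, p = 9, x = 9, b = 18, z = 19

Column 1 has 14 + 11 + 15 + 6 − 22 = 24; the blank must be 43 − 24 = 19.
Row 3 has 19 + 17 − 5 − 3 − 3 = 25; the blank must be 43 − 25 = 18.
Row 5 has 6 − 4 + 3 + 17 + 14 = 36; the blank must be 43 − 36 = 7.
Column 6 has -7 − 3 − 3 + 7 + 40 = 34; the blank must be 43 − 34 = 9.
Row 2 has 11 + 2 − 4 + 16 + 9 = 34; the blank must be 43 − 34 = 9.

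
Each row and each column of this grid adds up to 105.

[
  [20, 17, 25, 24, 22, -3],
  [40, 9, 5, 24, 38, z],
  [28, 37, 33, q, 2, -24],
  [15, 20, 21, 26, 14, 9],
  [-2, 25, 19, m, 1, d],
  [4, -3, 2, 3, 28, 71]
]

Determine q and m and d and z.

Row 3 has 28 + 37 + 33 + 2 − 24 = 76; the blank must be 105 − 76 = 29.
Row 2 has 40 + 9 + 5 + 24 + 38 = 116; the blank must be 105 − 116 = -11.
Column 6 has -3 − 11 − 24 + 9 + 71 = 42; the blank must be 105 − 42 = 63.
Row 5 has -2 + 25 + 19 + 1 + 63 = 106; the blank must be 105 − 106 = -1.

q = 29, m = -1, d = 63, z = -11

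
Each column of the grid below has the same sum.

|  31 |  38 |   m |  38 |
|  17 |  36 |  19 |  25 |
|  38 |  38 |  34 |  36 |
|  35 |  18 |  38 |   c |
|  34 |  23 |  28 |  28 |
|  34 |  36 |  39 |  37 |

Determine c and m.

The complete columns each total 189.
Column 4 is missing 189 − 164 = 25 (since 38 + 25 + 36 + 28 + 37 = 164).
Column 3 is missing 189 − 158 = 31 (since 19 + 34 + 38 + 28 + 39 = 158).

c = 25, m = 31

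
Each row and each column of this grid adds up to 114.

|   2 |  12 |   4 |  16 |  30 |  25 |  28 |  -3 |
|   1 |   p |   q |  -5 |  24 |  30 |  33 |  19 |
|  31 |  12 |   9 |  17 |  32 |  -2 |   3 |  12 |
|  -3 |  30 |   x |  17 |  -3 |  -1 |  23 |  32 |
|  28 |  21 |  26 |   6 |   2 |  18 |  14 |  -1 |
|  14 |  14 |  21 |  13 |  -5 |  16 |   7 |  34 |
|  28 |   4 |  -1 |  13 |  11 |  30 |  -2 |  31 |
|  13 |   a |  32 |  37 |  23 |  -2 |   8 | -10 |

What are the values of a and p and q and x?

a = 13, p = 8, q = 4, x = 19

The known cells in row 8 total 101, leaving 114 − 101 = 13 for the blank.
The known cells in column 2 total 106, leaving 114 − 106 = 8 for the blank.
The known cells in row 2 total 110, leaving 114 − 110 = 4 for the blank.
The known cells in row 4 total 95, leaving 114 − 95 = 19 for the blank.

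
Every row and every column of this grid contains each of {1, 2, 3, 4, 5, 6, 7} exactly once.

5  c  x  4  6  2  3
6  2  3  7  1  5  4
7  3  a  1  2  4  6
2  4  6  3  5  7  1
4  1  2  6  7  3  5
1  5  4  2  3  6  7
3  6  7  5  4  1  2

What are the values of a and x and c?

a = 5, x = 1, c = 7

At (row 1, col 2): column 2 already has {1, 2, 3, 4, 5, 6}, so the value is 7.
Cell (1,3): row 1 already has {2, 3, 4, 5, 6, 7} → 1.
At (row 3, col 3): row 3 already has {1, 2, 3, 4, 6, 7}, so the value is 5.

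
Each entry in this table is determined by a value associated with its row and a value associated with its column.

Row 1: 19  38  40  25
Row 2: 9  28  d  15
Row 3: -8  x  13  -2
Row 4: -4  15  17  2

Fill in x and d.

The difference between any two rows is the same in every column — this is an addition table with the headers hidden.
Row 3 minus row 1 is -8 − 19 = -27, so its entry in column 2 is 38 + (-27) = 11.
Row 2 minus row 1 is 9 − 19 = -10, so its entry in column 3 is 40 + (-10) = 30.

x = 11, d = 30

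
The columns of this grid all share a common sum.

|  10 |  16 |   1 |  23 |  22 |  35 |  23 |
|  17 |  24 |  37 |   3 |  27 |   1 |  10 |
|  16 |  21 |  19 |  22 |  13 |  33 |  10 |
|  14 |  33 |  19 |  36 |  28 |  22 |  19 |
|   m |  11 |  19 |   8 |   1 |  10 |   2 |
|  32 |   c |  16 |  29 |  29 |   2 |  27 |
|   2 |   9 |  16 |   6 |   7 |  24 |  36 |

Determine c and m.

The complete columns each total 127.
Column 2 is missing 127 − 114 = 13 (since 16 + 24 + 21 + 33 + 11 + 9 = 114).
Column 1 is missing 127 − 91 = 36 (since 10 + 17 + 16 + 14 + 32 + 2 = 91).

c = 13, m = 36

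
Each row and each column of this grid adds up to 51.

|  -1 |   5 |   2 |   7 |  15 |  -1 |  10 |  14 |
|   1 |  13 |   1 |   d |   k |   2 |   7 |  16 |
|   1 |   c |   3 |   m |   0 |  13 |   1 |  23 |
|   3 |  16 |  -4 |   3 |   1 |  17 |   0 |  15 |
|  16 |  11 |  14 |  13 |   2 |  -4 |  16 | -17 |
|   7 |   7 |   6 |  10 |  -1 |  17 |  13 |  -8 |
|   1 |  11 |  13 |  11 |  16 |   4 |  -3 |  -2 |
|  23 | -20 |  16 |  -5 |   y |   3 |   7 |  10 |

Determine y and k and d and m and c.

y = 17, k = 1, d = 10, m = 2, c = 8

The known cells in row 8 total 34, leaving 51 − 34 = 17 for the blank.
The known cells in column 2 total 43, leaving 51 − 43 = 8 for the blank.
The known cells in column 5 total 50, leaving 51 − 50 = 1 for the blank.
The known cells in row 3 total 49, leaving 51 − 49 = 2 for the blank.
The known cells in row 2 total 41, leaving 51 − 41 = 10 for the blank.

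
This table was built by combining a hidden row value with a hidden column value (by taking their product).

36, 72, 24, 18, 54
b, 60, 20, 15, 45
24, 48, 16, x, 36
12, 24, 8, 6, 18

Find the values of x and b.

x = 12, b = 30

Each row is a constant multiple of every other row — this is a multiplication table with the headers hidden.
Row 3 is 36/54 = 2/3 times row 1, so its entry in column 4 is 18 × 2/3 = 12.
Row 2 is 45/54 = 5/6 times row 1, so its entry in column 1 is 36 × 5/6 = 30.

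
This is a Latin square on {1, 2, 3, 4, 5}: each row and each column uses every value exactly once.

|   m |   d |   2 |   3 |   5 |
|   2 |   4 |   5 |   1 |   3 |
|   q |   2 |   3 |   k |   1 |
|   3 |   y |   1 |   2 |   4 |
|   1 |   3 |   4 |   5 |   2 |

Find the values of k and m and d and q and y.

For row 4, column 2: row 4 already has {1, 2, 3, 4}; that leaves 5.
For row 1, column 2: column 2 already has {2, 3, 4, 5}; that leaves 1.
Cell (1,1): row 1 already has {1, 2, 3, 5} → 4.
Cell (3,1): column 1 already has {1, 2, 3, 4} → 5.
For row 3, column 4: row 3 already has {1, 2, 3, 5}; that leaves 4.

k = 4, m = 4, d = 1, q = 5, y = 5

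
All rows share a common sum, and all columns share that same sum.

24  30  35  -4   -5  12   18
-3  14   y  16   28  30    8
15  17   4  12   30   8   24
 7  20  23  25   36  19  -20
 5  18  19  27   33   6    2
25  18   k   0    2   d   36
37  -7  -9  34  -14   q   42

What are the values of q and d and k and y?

q = 27, d = 8, k = 21, y = 17

Rows 1 and 3 both sum to 110, so that's the common total.
Row 2: -3 + 14 + 16 + 28 + 30 + 8 = 93, so its missing entry is 110 − 93 = 17.
Row 7: 37 − 7 − 9 + 34 − 14 + 42 = 83, so its missing entry is 110 − 83 = 27.
Column 6: 12 + 30 + 8 + 19 + 6 + 27 = 102, so its missing entry is 110 − 102 = 8.
Row 6: 25 + 18 + 0 + 2 + 8 + 36 = 89, so its missing entry is 110 − 89 = 21.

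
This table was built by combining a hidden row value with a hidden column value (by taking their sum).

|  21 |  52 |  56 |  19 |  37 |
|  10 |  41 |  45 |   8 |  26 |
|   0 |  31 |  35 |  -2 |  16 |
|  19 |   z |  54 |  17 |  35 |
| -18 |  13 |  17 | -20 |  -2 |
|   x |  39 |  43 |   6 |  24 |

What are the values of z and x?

z = 50, x = 8

The difference between any two rows is the same in every column — this is an addition table with the headers hidden.
Row 4 minus row 1 is 35 − 37 = -2, so its entry in column 2 is 52 + (-2) = 50.
Row 6 minus row 1 is 24 − 37 = -13, so its entry in column 1 is 21 + (-13) = 8.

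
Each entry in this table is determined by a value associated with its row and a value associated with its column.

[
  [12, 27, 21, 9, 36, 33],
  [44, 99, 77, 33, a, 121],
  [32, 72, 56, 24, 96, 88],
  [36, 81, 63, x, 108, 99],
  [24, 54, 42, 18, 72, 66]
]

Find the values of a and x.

a = 132, x = 27

Each row is a constant multiple of every other row — this is a multiplication table with the headers hidden.
Row 2 is 44/12 = 11/3 times row 1, so its entry in column 5 is 36 × 11/3 = 132.
Row 4 is 36/12 = 3/1 times row 1, so its entry in column 4 is 9 × 3/1 = 27.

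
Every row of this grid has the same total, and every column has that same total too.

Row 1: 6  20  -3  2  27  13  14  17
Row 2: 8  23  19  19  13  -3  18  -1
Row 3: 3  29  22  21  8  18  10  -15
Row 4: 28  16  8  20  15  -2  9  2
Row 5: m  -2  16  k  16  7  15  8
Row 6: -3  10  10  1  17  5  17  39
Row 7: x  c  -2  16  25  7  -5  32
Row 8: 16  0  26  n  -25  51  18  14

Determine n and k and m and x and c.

n = -4, k = 21, m = 15, x = 23, c = 0

Rows 1 and 2 both sum to 96, so that's the common total.
Column 2 has 20 + 23 + 29 + 16 − 2 + 10 + 0 = 96; the blank must be 96 − 96 = 0.
Row 8 has 16 + 0 + 26 − 25 + 51 + 18 + 14 = 100; the blank must be 96 − 100 = -4.
Column 4 has 2 + 19 + 21 + 20 + 1 + 16 − 4 = 75; the blank must be 96 − 75 = 21.
Row 5 has -2 + 16 + 21 + 16 + 7 + 15 + 8 = 81; the blank must be 96 − 81 = 15.
Row 7 has 0 − 2 + 16 + 25 + 7 − 5 + 32 = 73; the blank must be 96 − 73 = 23.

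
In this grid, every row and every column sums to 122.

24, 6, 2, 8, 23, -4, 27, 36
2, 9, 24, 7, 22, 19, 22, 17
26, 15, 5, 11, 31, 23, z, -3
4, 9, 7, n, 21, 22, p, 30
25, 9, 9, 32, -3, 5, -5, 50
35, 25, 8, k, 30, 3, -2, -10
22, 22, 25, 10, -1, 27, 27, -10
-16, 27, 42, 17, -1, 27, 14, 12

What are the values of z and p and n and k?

Row 6 has 35 + 25 + 8 + 30 + 3 − 2 − 10 = 89; the blank must be 122 − 89 = 33.
Column 4 has 8 + 7 + 11 + 32 + 33 + 10 + 17 = 118; the blank must be 122 − 118 = 4.
Row 3 has 26 + 15 + 5 + 11 + 31 + 23 − 3 = 108; the blank must be 122 − 108 = 14.
Row 4 has 4 + 9 + 7 + 4 + 21 + 22 + 30 = 97; the blank must be 122 − 97 = 25.

z = 14, p = 25, n = 4, k = 33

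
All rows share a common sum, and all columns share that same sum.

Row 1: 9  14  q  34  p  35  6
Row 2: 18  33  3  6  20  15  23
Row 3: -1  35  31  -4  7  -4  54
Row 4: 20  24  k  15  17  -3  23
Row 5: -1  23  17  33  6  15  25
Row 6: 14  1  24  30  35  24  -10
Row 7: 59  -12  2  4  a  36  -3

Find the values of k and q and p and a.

k = 22, q = 19, p = 1, a = 32

Rows 2 and 3 both sum to 118, so that's the common total.
Row 4: 20 + 24 + 15 + 17 − 3 + 23 = 96, so its missing entry is 118 − 96 = 22.
Row 7: 59 − 12 + 2 + 4 + 36 − 3 = 86, so its missing entry is 118 − 86 = 32.
Column 5: 20 + 7 + 17 + 6 + 35 + 32 = 117, so its missing entry is 118 − 117 = 1.
Row 1: 9 + 14 + 34 + 1 + 35 + 6 = 99, so its missing entry is 118 − 99 = 19.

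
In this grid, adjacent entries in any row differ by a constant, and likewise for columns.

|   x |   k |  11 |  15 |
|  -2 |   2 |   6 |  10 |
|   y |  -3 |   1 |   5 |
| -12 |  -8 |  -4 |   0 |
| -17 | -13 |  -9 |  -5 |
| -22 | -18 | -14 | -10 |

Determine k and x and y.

k = 7, x = 3, y = -7

Along each row the entries change by 4 per step; down each column they change by -5.
Row 1: from 11 at column 3, stepping by 4 to column 2 gives 7.
Row 1: from 11 at column 3, stepping by 4 to column 1 gives 3.
Row 3: from -3 at column 2, stepping by 4 to column 1 gives -7.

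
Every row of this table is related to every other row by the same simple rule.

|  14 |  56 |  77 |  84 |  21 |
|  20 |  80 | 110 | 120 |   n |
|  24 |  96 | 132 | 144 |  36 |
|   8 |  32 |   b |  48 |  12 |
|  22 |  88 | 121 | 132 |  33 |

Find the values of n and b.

Each row is a constant multiple of every other row — this is a multiplication table with the headers hidden.
Row 2 is 80/56 = 10/7 times row 1, so its entry in column 5 is 21 × 10/7 = 30.
Row 4 is 32/56 = 4/7 times row 1, so its entry in column 3 is 77 × 4/7 = 44.

n = 30, b = 44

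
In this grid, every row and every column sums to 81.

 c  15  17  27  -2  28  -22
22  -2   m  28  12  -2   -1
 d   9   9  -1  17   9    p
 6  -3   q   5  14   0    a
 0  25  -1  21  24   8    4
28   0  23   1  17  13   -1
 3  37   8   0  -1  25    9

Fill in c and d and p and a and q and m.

c = 18, d = 4, p = 34, a = 58, q = 1, m = 24

Row 2 has 22 − 2 + 28 + 12 − 2 − 1 = 57; the blank must be 81 − 57 = 24.
Row 1 has 15 + 17 + 27 − 2 + 28 − 22 = 63; the blank must be 81 − 63 = 18.
Column 1 has 18 + 22 + 6 + 0 + 28 + 3 = 77; the blank must be 81 − 77 = 4.
Row 3 has 4 + 9 + 9 − 1 + 17 + 9 = 47; the blank must be 81 − 47 = 34.
Column 7 has -22 − 1 + 34 + 4 − 1 + 9 = 23; the blank must be 81 − 23 = 58.
Row 4 has 6 − 3 + 5 + 14 + 0 + 58 = 80; the blank must be 81 − 80 = 1.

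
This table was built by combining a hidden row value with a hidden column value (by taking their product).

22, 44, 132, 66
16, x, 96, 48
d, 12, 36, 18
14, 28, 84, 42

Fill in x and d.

Each row is a constant multiple of every other row — this is a multiplication table with the headers hidden.
Row 2 is 48/66 = 8/11 times row 1, so its entry in column 2 is 44 × 8/11 = 32.
Row 3 is 18/66 = 3/11 times row 1, so its entry in column 1 is 22 × 3/11 = 6.

x = 32, d = 6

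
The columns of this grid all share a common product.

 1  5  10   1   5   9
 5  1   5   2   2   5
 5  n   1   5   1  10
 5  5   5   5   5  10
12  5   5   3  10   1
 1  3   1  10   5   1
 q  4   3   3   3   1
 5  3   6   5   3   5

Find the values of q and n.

Columns 3 and 4 each multiply to 22500, so every column has product 22500.
Column 1: 1×5×5×5×12×1×5 = 7500, so the missing entry is 22500 ÷ 7500 = 3.
Column 2: 5×1×5×5×3×4×3 = 4500, so the missing entry is 22500 ÷ 4500 = 5.

q = 3, n = 5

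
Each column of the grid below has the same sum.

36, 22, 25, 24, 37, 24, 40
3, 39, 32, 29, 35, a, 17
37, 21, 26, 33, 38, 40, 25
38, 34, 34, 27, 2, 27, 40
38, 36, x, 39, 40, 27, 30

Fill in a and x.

a = 34, x = 35

The complete columns each total 152.
Column 6 is missing 152 − 118 = 34 (since 24 + 40 + 27 + 27 = 118).
Column 3 is missing 152 − 117 = 35 (since 25 + 32 + 26 + 34 = 117).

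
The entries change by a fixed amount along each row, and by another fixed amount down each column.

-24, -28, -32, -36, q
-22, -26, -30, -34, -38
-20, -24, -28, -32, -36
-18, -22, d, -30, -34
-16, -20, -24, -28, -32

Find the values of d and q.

d = -26, q = -40

Along each row the entries change by -4 per step; down each column they change by 2.
Row 4: from -18 at column 1, stepping by -4 to column 3 gives -26.
Row 1: from -24 at column 1, stepping by -4 to column 5 gives -40.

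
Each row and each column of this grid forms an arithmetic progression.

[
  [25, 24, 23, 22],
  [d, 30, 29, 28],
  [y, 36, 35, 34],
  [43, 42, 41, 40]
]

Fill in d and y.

d = 31, y = 37

Along each row the entries change by -1 per step; down each column they change by 6.
Row 2: from 30 at column 2, stepping by -1 to column 1 gives 31.
Row 3: from 36 at column 2, stepping by -1 to column 1 gives 37.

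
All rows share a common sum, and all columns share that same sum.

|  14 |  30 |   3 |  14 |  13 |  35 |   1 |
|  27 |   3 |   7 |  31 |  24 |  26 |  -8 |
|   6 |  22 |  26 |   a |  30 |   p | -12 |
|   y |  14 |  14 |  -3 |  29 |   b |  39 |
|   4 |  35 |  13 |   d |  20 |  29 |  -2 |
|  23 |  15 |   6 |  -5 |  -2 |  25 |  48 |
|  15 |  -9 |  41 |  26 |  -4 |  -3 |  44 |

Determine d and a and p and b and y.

d = 11, a = 36, p = 2, b = -4, y = 21

Rows 1 and 2 both sum to 110, so that's the common total.
Row 5 has 4 + 35 + 13 + 20 + 29 − 2 = 99; the blank must be 110 − 99 = 11.
Column 1 has 14 + 27 + 6 + 4 + 23 + 15 = 89; the blank must be 110 − 89 = 21.
Column 4 has 14 + 31 − 3 + 11 − 5 + 26 = 74; the blank must be 110 − 74 = 36.
Row 3 has 6 + 22 + 26 + 36 + 30 − 12 = 108; the blank must be 110 − 108 = 2.
Row 4 has 21 + 14 + 14 − 3 + 29 + 39 = 114; the blank must be 110 − 114 = -4.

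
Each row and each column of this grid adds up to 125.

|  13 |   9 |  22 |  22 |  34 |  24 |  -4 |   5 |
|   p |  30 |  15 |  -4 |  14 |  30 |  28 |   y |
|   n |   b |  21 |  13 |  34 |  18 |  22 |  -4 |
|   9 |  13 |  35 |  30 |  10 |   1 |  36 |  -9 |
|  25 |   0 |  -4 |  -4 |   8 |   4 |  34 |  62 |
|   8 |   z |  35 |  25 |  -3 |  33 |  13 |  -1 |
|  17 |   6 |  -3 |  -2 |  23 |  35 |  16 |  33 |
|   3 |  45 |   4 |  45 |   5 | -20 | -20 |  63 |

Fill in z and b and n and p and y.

Row 6 has 8 + 35 + 25 − 3 + 33 + 13 − 1 = 110; the blank must be 125 − 110 = 15.
Column 2 has 9 + 30 + 13 + 0 + 15 + 6 + 45 = 118; the blank must be 125 − 118 = 7.
Row 3 has 7 + 21 + 13 + 34 + 18 + 22 − 4 = 111; the blank must be 125 − 111 = 14.
Column 8 has 5 − 4 − 9 + 62 − 1 + 33 + 63 = 149; the blank must be 125 − 149 = -24.
Row 2 has 30 + 15 − 4 + 14 + 30 + 28 − 24 = 89; the blank must be 125 − 89 = 36.

z = 15, b = 7, n = 14, p = 36, y = -24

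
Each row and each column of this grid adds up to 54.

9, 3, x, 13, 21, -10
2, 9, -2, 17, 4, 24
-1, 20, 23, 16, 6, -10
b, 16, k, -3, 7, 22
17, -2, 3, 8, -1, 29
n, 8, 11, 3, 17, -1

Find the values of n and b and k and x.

n = 16, b = 11, k = 1, x = 18

Row 1: 9 + 3 + 13 + 21 − 10 = 36, so its missing entry is 54 − 36 = 18.
Column 3: 18 − 2 + 23 + 3 + 11 = 53, so its missing entry is 54 − 53 = 1.
Row 6: 8 + 11 + 3 + 17 − 1 = 38, so its missing entry is 54 − 38 = 16.
Row 4: 16 + 1 − 3 + 7 + 22 = 43, so its missing entry is 54 − 43 = 11.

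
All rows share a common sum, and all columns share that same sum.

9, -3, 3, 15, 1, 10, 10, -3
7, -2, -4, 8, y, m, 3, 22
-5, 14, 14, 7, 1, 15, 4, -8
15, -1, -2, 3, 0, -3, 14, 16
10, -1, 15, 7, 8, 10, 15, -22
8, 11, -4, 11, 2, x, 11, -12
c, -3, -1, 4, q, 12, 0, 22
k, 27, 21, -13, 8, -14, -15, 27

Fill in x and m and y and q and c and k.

x = 15, m = -3, y = 11, q = 11, c = -3, k = 1

Rows 1 and 3 both sum to 42, so that's the common total.
Row 6: 8 + 11 − 4 + 11 + 2 + 11 − 12 = 27, so its missing entry is 42 − 27 = 15.
Column 6: 10 + 15 − 3 + 10 + 15 + 12 − 14 = 45, so its missing entry is 42 − 45 = -3.
Row 8: 27 + 21 − 13 + 8 − 14 − 15 + 27 = 41, so its missing entry is 42 − 41 = 1.
Row 2: 7 − 2 − 4 + 8 − 3 + 3 + 22 = 31, so its missing entry is 42 − 31 = 11.
Column 5: 1 + 11 + 1 + 0 + 8 + 2 + 8 = 31, so its missing entry is 42 − 31 = 11.
Row 7: -3 − 1 + 4 + 11 + 12 + 0 + 22 = 45, so its missing entry is 42 − 45 = -3.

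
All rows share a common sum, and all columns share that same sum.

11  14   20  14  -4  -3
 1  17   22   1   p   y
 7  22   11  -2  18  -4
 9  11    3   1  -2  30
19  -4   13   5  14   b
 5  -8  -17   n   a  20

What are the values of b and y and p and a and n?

Rows 1 and 3 both sum to 52, so that's the common total.
Row 5: 19 − 4 + 13 + 5 + 14 = 47, so its missing entry is 52 − 47 = 5.
Column 6: -3 − 4 + 30 + 5 + 20 = 48, so its missing entry is 52 − 48 = 4.
Row 2: 1 + 17 + 22 + 1 + 4 = 45, so its missing entry is 52 − 45 = 7.
Column 5: -4 + 7 + 18 − 2 + 14 = 33, so its missing entry is 52 − 33 = 19.
Row 6: 5 − 8 − 17 + 19 + 20 = 19, so its missing entry is 52 − 19 = 33.

b = 5, y = 4, p = 7, a = 19, n = 33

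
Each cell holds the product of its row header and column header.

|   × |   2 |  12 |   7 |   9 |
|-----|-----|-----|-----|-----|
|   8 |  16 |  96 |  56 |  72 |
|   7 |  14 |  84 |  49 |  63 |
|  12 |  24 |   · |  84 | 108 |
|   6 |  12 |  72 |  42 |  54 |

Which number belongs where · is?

144

12 × 12 = 144.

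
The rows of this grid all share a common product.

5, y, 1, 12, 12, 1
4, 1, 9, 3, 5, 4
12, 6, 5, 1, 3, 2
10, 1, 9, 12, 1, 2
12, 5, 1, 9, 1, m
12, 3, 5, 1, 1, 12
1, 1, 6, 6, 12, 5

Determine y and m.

Rows 6 and 7 each multiply to 2160, so every row has product 2160.
Row 1: 5×1×12×12×1 = 720, so the missing entry is 2160 ÷ 720 = 3.
Row 5: 12×5×1×9×1 = 540, so the missing entry is 2160 ÷ 540 = 4.

y = 3, m = 4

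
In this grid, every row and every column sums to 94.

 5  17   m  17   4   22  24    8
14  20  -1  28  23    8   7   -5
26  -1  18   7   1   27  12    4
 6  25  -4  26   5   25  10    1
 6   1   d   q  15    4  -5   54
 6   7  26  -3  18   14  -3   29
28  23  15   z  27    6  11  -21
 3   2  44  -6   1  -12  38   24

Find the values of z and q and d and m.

z = 5, q = 20, d = -1, m = -3

Row 1 has 5 + 17 + 17 + 4 + 22 + 24 + 8 = 97; the blank must be 94 − 97 = -3.
Row 7 has 28 + 23 + 15 + 27 + 6 + 11 − 21 = 89; the blank must be 94 − 89 = 5.
Column 3 has -3 − 1 + 18 − 4 + 26 + 15 + 44 = 95; the blank must be 94 − 95 = -1.
Row 5 has 6 + 1 − 1 + 15 + 4 − 5 + 54 = 74; the blank must be 94 − 74 = 20.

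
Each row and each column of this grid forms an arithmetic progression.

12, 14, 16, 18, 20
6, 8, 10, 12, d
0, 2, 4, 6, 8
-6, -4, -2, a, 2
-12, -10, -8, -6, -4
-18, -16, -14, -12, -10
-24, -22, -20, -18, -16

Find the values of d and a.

d = 14, a = 0

Along each row the entries change by 2 per step; down each column they change by -6.
Row 2: from 6 at column 1, stepping by 2 to column 5 gives 14.
Row 4: from -6 at column 1, stepping by 2 to column 4 gives 0.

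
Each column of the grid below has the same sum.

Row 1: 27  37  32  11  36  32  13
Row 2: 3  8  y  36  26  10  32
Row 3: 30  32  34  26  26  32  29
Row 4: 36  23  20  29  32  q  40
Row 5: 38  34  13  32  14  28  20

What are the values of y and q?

Column 4 sums to 134 and so does column 7; that's the common total.
In column 3 the known cells total 99, leaving 134 − 99 = 35.
In column 6 the known cells total 102, leaving 134 − 102 = 32.

y = 35, q = 32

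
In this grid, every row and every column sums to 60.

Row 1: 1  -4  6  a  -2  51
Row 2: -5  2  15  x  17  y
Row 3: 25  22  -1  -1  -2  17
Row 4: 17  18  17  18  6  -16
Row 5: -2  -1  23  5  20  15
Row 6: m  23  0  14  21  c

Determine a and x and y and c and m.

a = 8, x = 16, y = 15, c = -22, m = 24

The known cells in row 1 total 52, leaving 60 − 52 = 8 for the blank.
The known cells in column 1 total 36, leaving 60 − 36 = 24 for the blank.
The known cells in row 6 total 82, leaving 60 − 82 = -22 for the blank.
The known cells in column 6 total 45, leaving 60 − 45 = 15 for the blank.
The known cells in row 2 total 44, leaving 60 − 44 = 16 for the blank.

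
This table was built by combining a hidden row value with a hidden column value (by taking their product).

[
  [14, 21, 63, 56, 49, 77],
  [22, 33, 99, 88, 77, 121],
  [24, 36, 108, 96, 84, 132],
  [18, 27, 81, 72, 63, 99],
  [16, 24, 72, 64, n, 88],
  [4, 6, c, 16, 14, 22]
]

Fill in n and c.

Each row is a constant multiple of every other row — this is a multiplication table with the headers hidden.
Row 5 is 24/21 = 8/7 times row 1, so its entry in column 5 is 49 × 8/7 = 56.
Row 6 is 6/21 = 2/7 times row 1, so its entry in column 3 is 63 × 2/7 = 18.

n = 56, c = 18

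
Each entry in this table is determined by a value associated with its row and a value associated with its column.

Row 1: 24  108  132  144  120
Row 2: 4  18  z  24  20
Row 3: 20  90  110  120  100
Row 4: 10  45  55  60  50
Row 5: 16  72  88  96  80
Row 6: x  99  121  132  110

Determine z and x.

Each row is a constant multiple of every other row — this is a multiplication table with the headers hidden.
Row 2 is 24/144 = 1/6 times row 1, so its entry in column 3 is 132 × 1/6 = 22.
Row 6 is 132/144 = 11/12 times row 1, so its entry in column 1 is 24 × 11/12 = 22.

z = 22, x = 22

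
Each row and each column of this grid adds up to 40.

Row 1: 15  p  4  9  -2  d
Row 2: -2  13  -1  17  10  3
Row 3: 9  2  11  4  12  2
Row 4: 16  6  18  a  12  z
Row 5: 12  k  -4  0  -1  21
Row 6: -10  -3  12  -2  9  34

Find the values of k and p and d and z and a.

The known cells in column 4 total 28, leaving 40 − 28 = 12 for the blank.
The known cells in row 5 total 28, leaving 40 − 28 = 12 for the blank.
The known cells in column 2 total 30, leaving 40 − 30 = 10 for the blank.
The known cells in row 1 total 36, leaving 40 − 36 = 4 for the blank.
The known cells in row 4 total 64, leaving 40 − 64 = -24 for the blank.

k = 12, p = 10, d = 4, z = -24, a = 12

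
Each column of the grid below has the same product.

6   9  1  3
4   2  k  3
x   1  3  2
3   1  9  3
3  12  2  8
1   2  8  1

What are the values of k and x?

Columns 2 and 4 each multiply to 432, so every column has product 432.
Column 3: 1×3×9×2×8 = 432, so the missing entry is 432 ÷ 432 = 1.
Column 1: 6×4×3×3×1 = 216, so the missing entry is 432 ÷ 216 = 2.

k = 1, x = 2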